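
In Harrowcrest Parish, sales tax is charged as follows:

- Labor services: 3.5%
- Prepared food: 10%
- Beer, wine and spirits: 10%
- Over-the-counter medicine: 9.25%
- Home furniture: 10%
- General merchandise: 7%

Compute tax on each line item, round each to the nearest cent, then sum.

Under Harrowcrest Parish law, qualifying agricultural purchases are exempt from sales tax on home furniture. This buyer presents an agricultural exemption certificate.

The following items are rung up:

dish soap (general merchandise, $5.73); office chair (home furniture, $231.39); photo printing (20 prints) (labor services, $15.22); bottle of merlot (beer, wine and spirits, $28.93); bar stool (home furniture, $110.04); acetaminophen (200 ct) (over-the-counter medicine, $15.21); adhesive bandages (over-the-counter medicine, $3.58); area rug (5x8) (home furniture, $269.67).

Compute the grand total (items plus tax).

Dish soap $5.73: general merchandise → 7% → $0.40
Office chair $231.39: home furniture, buyer-exempt → 0% → $0.00
Photo printing (20 prints) $15.22: labor services → 3.5% → $0.53
Bottle of merlot $28.93: beer, wine and spirits → 10% → $2.89
Bar stool $110.04: home furniture, buyer-exempt → 0% → $0.00
Acetaminophen (200 ct) $15.21: over-the-counter medicine → 9.25% → $1.41
Adhesive bandages $3.58: over-the-counter medicine → 9.25% → $0.33
Area rug (5x8) $269.67: home furniture, buyer-exempt → 0% → $0.00
Subtotal = $679.77; tax = $5.56; total due = $685.33

$685.33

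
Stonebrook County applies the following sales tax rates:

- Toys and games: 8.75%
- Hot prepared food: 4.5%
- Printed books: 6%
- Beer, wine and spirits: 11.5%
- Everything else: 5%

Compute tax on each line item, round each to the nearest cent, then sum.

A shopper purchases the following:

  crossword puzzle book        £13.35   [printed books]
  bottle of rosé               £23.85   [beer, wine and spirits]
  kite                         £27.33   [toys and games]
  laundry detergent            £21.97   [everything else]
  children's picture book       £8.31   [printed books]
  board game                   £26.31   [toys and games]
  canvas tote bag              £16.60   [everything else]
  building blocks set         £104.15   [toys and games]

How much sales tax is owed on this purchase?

£19.77

Crossword puzzle book £13.35: printed books → 6% → £0.80
Bottle of rosé £23.85: beer, wine and spirits → 11.5% → £2.74
Kite £27.33: toys and games → 8.75% → £2.39
Laundry detergent £21.97: everything else → 5% → £1.10
Children's picture book £8.31: printed books → 6% → £0.50
Board game £26.31: toys and games → 8.75% → £2.30
Canvas tote bag £16.60: everything else → 5% → £0.83
Building blocks set £104.15: toys and games → 8.75% → £9.11
Total tax = £0.80 + £2.74 + £2.39 + £1.10 + £0.50 + £2.30 + £0.83 + £9.11 = £19.77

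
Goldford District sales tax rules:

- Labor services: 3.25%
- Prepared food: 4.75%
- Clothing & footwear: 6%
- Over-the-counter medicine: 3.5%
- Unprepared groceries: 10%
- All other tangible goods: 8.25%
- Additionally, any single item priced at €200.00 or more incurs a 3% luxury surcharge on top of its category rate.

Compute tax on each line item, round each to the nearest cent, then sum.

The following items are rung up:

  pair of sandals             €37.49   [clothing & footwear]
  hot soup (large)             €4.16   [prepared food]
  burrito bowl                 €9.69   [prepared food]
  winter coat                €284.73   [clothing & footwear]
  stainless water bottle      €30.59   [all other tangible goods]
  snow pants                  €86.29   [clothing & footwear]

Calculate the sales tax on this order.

€36.24

Pair of sandals €37.49: clothing & footwear → 6% → €2.25
Hot soup (large) €4.16: prepared food → 4.75% → €0.20
Burrito bowl €9.69: prepared food → 4.75% → €0.46
Winter coat €284.73: clothing & footwear → 6% + 3% surcharge = 9% → €25.63
Stainless water bottle €30.59: all other tangible goods → 8.25% → €2.52
Snow pants €86.29: clothing & footwear → 6% → €5.18
Total tax = €2.25 + €0.20 + €0.46 + €25.63 + €2.52 + €5.18 = €36.24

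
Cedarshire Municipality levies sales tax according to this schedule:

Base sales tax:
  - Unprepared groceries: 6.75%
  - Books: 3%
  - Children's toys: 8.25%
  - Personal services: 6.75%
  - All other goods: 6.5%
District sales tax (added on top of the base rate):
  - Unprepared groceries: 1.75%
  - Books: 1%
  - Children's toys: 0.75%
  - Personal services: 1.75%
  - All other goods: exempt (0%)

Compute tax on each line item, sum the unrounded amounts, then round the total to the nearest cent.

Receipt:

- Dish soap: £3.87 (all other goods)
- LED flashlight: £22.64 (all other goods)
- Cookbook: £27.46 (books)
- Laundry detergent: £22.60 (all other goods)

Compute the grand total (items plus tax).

£80.86

Dish soap £3.87: all other goods → 6.5% + 0% district = 6.5% → £0.25155
LED flashlight £22.64: all other goods → 6.5% + 0% district = 6.5% → £1.4716
Cookbook £27.46: books → 3% + 1% district = 4% → £1.0984
Laundry detergent £22.60: all other goods → 6.5% + 0% district = 6.5% → £1.469
Subtotal = £76.57; unrounded tax = £4.29055 → £4.29; total due = £80.86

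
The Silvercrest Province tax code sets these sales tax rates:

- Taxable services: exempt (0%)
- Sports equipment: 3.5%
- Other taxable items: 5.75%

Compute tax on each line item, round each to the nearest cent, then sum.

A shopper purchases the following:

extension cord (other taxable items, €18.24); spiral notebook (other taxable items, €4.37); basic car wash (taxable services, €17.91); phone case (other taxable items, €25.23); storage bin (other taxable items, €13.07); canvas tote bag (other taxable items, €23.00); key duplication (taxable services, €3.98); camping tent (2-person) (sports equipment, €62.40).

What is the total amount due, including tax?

€175.20

Extension cord €18.24: other taxable items → 5.75% → €1.05
Spiral notebook €4.37: other taxable items → 5.75% → €0.25
Basic car wash €17.91: taxable services → 0% → €0.00
Phone case €25.23: other taxable items → 5.75% → €1.45
Storage bin €13.07: other taxable items → 5.75% → €0.75
Canvas tote bag €23.00: other taxable items → 5.75% → €1.32
Key duplication €3.98: taxable services → 0% → €0.00
Camping tent (2-person) €62.40: sports equipment → 3.5% → €2.18
Subtotal = €168.20; tax = €7.00; total due = €175.20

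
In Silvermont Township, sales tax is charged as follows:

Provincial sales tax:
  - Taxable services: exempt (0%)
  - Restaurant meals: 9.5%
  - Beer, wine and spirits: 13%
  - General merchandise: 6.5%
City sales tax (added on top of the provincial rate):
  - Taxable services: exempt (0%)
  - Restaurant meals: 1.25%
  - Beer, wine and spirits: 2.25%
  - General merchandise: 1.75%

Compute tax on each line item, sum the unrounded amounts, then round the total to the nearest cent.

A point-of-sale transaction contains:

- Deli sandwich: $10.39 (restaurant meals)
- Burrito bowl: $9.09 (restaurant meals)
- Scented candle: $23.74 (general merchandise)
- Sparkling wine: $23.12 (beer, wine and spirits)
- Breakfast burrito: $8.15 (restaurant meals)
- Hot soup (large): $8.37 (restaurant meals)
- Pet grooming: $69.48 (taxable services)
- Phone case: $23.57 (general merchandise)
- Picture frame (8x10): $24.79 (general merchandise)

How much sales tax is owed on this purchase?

Deli sandwich $10.39: restaurant meals → 9.5% + 1.25% city = 10.75% → $1.116925
Burrito bowl $9.09: restaurant meals → 9.5% + 1.25% city = 10.75% → $0.977175
Scented candle $23.74: general merchandise → 6.5% + 1.75% city = 8.25% → $1.95855
Sparkling wine $23.12: beer, wine and spirits → 13% + 2.25% city = 15.25% → $3.5258
Breakfast burrito $8.15: restaurant meals → 9.5% + 1.25% city = 10.75% → $0.876125
Hot soup (large) $8.37: restaurant meals → 9.5% + 1.25% city = 10.75% → $0.899775
Pet grooming $69.48: taxable services → 0% + 0% city = 0% → $0.00
Phone case $23.57: general merchandise → 6.5% + 1.75% city = 8.25% → $1.944525
Picture frame (8x10) $24.79: general merchandise → 6.5% + 1.75% city = 8.25% → $2.045175
Unrounded tax sum = $13.34405 → $13.34

$13.34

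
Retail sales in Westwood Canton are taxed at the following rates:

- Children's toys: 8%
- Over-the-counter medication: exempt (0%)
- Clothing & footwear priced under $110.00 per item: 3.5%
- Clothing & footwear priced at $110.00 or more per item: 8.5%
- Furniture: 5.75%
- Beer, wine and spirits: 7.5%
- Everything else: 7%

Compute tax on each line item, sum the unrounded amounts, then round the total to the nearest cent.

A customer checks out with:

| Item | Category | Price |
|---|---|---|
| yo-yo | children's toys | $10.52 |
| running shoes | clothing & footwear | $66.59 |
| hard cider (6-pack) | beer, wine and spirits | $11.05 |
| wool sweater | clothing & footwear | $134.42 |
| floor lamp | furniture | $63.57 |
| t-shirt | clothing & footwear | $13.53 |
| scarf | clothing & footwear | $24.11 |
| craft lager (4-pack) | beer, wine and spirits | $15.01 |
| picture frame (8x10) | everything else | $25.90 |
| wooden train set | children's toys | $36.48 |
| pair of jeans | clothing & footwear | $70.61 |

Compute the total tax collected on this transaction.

$28.73

Yo-yo $10.52: children's toys → 8% → $0.8416
Running shoes $66.59: clothing & footwear, under $110.00 → 3.5% → $2.33065
Hard cider (6-pack) $11.05: beer, wine and spirits → 7.5% → $0.82875
Wool sweater $134.42: clothing & footwear, $110.00 or more → 8.5% → $11.4257
Floor lamp $63.57: furniture → 5.75% → $3.655275
T-shirt $13.53: clothing & footwear, under $110.00 → 3.5% → $0.47355
Scarf $24.11: clothing & footwear, under $110.00 → 3.5% → $0.84385
Craft lager (4-pack) $15.01: beer, wine and spirits → 7.5% → $1.12575
Picture frame (8x10) $25.90: everything else → 7% → $1.813
Wooden train set $36.48: children's toys → 8% → $2.9184
Pair of jeans $70.61: clothing & footwear, under $110.00 → 3.5% → $2.47135
Unrounded tax sum = $28.727875 → $28.73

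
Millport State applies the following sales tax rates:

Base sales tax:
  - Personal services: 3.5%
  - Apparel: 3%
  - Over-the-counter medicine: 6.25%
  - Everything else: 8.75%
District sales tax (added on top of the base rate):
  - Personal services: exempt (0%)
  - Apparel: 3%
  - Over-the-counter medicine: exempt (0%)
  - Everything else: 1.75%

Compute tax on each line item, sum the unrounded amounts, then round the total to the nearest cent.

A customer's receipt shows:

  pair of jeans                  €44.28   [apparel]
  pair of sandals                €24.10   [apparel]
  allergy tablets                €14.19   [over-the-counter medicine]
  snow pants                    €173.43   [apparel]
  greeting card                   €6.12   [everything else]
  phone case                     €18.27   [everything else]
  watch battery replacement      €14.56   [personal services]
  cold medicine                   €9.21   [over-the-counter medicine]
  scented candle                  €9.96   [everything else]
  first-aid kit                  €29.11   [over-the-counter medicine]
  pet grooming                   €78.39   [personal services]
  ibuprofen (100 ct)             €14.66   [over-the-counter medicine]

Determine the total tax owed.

€25.57

Pair of jeans €44.28: apparel → 3% + 3% district = 6% → €2.6568
Pair of sandals €24.10: apparel → 3% + 3% district = 6% → €1.446
Allergy tablets €14.19: over-the-counter medicine → 6.25% + 0% district = 6.25% → €0.886875
Snow pants €173.43: apparel → 3% + 3% district = 6% → €10.4058
Greeting card €6.12: everything else → 8.75% + 1.75% district = 10.5% → €0.6426
Phone case €18.27: everything else → 8.75% + 1.75% district = 10.5% → €1.91835
Watch battery replacement €14.56: personal services → 3.5% + 0% district = 3.5% → €0.5096
Cold medicine €9.21: over-the-counter medicine → 6.25% + 0% district = 6.25% → €0.575625
Scented candle €9.96: everything else → 8.75% + 1.75% district = 10.5% → €1.0458
First-aid kit €29.11: over-the-counter medicine → 6.25% + 0% district = 6.25% → €1.819375
Pet grooming €78.39: personal services → 3.5% + 0% district = 3.5% → €2.74365
Ibuprofen (100 ct) €14.66: over-the-counter medicine → 6.25% + 0% district = 6.25% → €0.91625
Unrounded tax sum = €25.566725 → €25.57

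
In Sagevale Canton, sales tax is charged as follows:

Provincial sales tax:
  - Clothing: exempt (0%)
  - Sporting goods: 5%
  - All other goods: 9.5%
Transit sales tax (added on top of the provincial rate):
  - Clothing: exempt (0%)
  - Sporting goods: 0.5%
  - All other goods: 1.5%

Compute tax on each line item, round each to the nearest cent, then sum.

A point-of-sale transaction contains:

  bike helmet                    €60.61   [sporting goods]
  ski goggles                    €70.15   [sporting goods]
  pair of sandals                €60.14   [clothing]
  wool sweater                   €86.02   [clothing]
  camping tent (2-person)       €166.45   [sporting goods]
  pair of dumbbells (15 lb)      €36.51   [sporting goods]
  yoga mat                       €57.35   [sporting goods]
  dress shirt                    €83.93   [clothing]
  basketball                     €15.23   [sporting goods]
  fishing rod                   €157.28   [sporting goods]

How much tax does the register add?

Bike helmet €60.61: sporting goods → 5% + 0.5% transit = 5.5% → €3.33
Ski goggles €70.15: sporting goods → 5% + 0.5% transit = 5.5% → €3.86
Pair of sandals €60.14: clothing → 0% + 0% transit = 0% → €0.00
Wool sweater €86.02: clothing → 0% + 0% transit = 0% → €0.00
Camping tent (2-person) €166.45: sporting goods → 5% + 0.5% transit = 5.5% → €9.15
Pair of dumbbells (15 lb) €36.51: sporting goods → 5% + 0.5% transit = 5.5% → €2.01
Yoga mat €57.35: sporting goods → 5% + 0.5% transit = 5.5% → €3.15
Dress shirt €83.93: clothing → 0% + 0% transit = 0% → €0.00
Basketball €15.23: sporting goods → 5% + 0.5% transit = 5.5% → €0.84
Fishing rod €157.28: sporting goods → 5% + 0.5% transit = 5.5% → €8.65
Total tax = €3.33 + €3.86 + €9.15 + €2.01 + €3.15 + €0.84 + €8.65 = €30.99

€30.99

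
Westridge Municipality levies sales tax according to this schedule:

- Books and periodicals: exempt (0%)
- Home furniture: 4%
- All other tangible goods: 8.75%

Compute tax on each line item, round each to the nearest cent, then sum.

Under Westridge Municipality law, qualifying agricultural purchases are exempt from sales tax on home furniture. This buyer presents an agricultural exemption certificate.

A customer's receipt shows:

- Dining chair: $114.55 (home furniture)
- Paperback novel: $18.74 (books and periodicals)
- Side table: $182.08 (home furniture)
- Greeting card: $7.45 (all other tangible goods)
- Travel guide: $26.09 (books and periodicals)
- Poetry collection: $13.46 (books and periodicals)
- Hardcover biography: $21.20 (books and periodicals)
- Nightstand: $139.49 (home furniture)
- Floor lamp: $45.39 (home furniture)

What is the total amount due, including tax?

$569.10

Dining chair $114.55: home furniture, buyer-exempt → 0% → $0.00
Paperback novel $18.74: books and periodicals → 0% → $0.00
Side table $182.08: home furniture, buyer-exempt → 0% → $0.00
Greeting card $7.45: all other tangible goods → 8.75% → $0.65
Travel guide $26.09: books and periodicals → 0% → $0.00
Poetry collection $13.46: books and periodicals → 0% → $0.00
Hardcover biography $21.20: books and periodicals → 0% → $0.00
Nightstand $139.49: home furniture, buyer-exempt → 0% → $0.00
Floor lamp $45.39: home furniture, buyer-exempt → 0% → $0.00
Subtotal = $568.45; tax = $0.65; total due = $569.10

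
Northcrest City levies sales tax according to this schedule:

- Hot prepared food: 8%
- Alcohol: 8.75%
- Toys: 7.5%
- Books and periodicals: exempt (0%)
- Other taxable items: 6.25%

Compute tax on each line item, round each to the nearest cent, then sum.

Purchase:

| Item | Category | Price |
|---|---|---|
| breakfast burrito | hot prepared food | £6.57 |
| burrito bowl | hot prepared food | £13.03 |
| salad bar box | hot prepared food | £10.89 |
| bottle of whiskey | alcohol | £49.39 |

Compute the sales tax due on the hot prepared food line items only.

£2.44

Breakfast burrito £6.57: hot prepared food → 8% → £0.53
Burrito bowl £13.03: hot prepared food → 8% → £1.04
Salad bar box £10.89: hot prepared food → 8% → £0.87
Tax on hot prepared food = £0.53 + £1.04 + £0.87 = £2.44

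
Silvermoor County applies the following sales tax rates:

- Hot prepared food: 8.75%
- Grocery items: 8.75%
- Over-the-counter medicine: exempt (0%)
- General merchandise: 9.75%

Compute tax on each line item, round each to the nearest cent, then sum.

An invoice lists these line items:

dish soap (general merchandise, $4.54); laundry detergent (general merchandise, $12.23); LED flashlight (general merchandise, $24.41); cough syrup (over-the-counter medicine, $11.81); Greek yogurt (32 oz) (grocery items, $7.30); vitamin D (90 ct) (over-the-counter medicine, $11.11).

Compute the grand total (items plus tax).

$76.05

Dish soap $4.54: general merchandise → 9.75% → $0.44
Laundry detergent $12.23: general merchandise → 9.75% → $1.19
LED flashlight $24.41: general merchandise → 9.75% → $2.38
Cough syrup $11.81: over-the-counter medicine → 0% → $0.00
Greek yogurt (32 oz) $7.30: grocery items → 8.75% → $0.64
Vitamin D (90 ct) $11.11: over-the-counter medicine → 0% → $0.00
Subtotal = $71.40; tax = $4.65; total due = $76.05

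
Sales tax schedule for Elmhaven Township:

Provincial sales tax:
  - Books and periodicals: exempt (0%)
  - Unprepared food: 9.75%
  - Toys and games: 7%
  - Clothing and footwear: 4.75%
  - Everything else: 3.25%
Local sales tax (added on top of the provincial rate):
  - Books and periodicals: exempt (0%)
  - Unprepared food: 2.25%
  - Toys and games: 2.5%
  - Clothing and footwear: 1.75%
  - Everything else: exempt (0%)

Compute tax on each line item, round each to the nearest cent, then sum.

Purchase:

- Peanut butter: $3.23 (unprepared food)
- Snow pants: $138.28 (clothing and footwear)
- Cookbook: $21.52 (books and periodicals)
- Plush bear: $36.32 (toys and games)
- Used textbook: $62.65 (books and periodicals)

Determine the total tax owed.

$12.83

Peanut butter $3.23: unprepared food → 9.75% + 2.25% local = 12% → $0.39
Snow pants $138.28: clothing and footwear → 4.75% + 1.75% local = 6.5% → $8.99
Cookbook $21.52: books and periodicals → 0% + 0% local = 0% → $0.00
Plush bear $36.32: toys and games → 7% + 2.5% local = 9.5% → $3.45
Used textbook $62.65: books and periodicals → 0% + 0% local = 0% → $0.00
Total tax = $0.39 + $8.99 + $3.45 = $12.83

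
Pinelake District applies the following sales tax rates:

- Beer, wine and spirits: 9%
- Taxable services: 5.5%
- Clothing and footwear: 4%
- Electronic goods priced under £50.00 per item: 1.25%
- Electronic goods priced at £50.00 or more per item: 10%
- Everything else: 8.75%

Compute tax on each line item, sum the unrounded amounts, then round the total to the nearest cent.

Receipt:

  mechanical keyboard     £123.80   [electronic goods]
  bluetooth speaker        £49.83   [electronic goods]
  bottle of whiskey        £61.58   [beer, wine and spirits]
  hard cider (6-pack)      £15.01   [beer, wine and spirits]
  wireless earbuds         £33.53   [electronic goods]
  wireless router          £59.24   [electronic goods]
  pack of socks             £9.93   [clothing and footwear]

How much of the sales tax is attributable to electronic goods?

Mechanical keyboard £123.80: electronic goods, £50.00 or more → 10% → £12.38
Bluetooth speaker £49.83: electronic goods, under £50.00 → 1.25% → £0.622875
Wireless earbuds £33.53: electronic goods, under £50.00 → 1.25% → £0.419125
Wireless router £59.24: electronic goods, £50.00 or more → 10% → £5.924
Tax on electronic goods: unrounded sum = £19.346 → £19.35

£19.35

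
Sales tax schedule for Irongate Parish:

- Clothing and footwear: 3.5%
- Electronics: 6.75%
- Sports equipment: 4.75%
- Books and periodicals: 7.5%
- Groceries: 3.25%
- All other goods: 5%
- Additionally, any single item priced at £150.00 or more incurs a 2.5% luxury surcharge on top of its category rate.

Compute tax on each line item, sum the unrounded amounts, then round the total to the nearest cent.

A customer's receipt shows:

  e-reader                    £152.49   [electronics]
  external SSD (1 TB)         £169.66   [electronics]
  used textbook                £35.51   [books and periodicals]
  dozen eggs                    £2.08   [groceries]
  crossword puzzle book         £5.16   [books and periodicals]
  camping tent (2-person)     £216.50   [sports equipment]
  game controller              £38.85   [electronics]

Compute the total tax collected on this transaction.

E-reader £152.49: electronics → 6.75% + 2.5% surcharge = 9.25% → £14.105325
External SSD (1 TB) £169.66: electronics → 6.75% + 2.5% surcharge = 9.25% → £15.69355
Used textbook £35.51: books and periodicals → 7.5% → £2.66325
Dozen eggs £2.08: groceries → 3.25% → £0.0676
Crossword puzzle book £5.16: books and periodicals → 7.5% → £0.387
Camping tent (2-person) £216.50: sports equipment → 4.75% + 2.5% surcharge = 7.25% → £15.69625
Game controller £38.85: electronics → 6.75% → £2.622375
Unrounded tax sum = £51.23535 → £51.24

£51.24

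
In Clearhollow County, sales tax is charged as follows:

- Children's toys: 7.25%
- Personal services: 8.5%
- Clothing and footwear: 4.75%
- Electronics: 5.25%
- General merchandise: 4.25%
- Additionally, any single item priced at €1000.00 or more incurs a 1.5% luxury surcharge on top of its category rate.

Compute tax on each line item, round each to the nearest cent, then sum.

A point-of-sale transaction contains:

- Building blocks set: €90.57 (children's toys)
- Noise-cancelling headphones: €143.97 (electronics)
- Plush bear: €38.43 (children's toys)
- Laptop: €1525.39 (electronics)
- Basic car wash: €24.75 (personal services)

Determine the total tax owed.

€121.98

Building blocks set €90.57: children's toys → 7.25% → €6.57
Noise-cancelling headphones €143.97: electronics → 5.25% → €7.56
Plush bear €38.43: children's toys → 7.25% → €2.79
Laptop €1525.39: electronics → 5.25% + 1.5% surcharge = 6.75% → €102.96
Basic car wash €24.75: personal services → 8.5% → €2.10
Total tax = €6.57 + €7.56 + €2.79 + €102.96 + €2.10 = €121.98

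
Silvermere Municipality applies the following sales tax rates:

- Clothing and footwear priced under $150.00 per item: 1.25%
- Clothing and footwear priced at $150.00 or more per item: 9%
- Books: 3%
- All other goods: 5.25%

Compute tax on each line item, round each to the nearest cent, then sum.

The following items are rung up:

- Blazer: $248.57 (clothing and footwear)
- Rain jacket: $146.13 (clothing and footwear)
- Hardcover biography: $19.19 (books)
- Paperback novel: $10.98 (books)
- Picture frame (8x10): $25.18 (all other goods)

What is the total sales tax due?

Blazer $248.57: clothing and footwear, $150.00 or more → 9% → $22.37
Rain jacket $146.13: clothing and footwear, under $150.00 → 1.25% → $1.83
Hardcover biography $19.19: books → 3% → $0.58
Paperback novel $10.98: books → 3% → $0.33
Picture frame (8x10) $25.18: all other goods → 5.25% → $1.32
Total tax = $22.37 + $1.83 + $0.58 + $0.33 + $1.32 = $26.43

$26.43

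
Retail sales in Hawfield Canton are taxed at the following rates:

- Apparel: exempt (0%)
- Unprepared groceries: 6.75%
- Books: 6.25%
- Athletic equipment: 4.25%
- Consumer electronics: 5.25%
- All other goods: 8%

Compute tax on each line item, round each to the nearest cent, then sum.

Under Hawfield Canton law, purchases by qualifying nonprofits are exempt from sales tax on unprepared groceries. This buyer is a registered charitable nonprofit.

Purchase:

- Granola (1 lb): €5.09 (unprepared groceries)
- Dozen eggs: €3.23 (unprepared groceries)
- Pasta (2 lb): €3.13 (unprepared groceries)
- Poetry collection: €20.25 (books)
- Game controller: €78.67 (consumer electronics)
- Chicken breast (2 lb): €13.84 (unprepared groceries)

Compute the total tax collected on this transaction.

€5.40

Granola (1 lb) €5.09: unprepared groceries, buyer-exempt → 0% → €0.00
Dozen eggs €3.23: unprepared groceries, buyer-exempt → 0% → €0.00
Pasta (2 lb) €3.13: unprepared groceries, buyer-exempt → 0% → €0.00
Poetry collection €20.25: books → 6.25% → €1.27
Game controller €78.67: consumer electronics → 5.25% → €4.13
Chicken breast (2 lb) €13.84: unprepared groceries, buyer-exempt → 0% → €0.00
Total tax = €1.27 + €4.13 = €5.40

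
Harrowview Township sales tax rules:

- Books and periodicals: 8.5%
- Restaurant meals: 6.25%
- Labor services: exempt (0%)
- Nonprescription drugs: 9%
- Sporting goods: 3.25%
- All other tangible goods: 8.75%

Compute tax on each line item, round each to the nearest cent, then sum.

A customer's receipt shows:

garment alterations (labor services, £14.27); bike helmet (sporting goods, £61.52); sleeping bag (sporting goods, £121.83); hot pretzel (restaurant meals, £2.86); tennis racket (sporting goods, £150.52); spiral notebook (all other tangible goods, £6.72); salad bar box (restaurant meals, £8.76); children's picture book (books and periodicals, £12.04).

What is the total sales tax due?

Garment alterations £14.27: labor services → 0% → £0.00
Bike helmet £61.52: sporting goods → 3.25% → £2.00
Sleeping bag £121.83: sporting goods → 3.25% → £3.96
Hot pretzel £2.86: restaurant meals → 6.25% → £0.18
Tennis racket £150.52: sporting goods → 3.25% → £4.89
Spiral notebook £6.72: all other tangible goods → 8.75% → £0.59
Salad bar box £8.76: restaurant meals → 6.25% → £0.55
Children's picture book £12.04: books and periodicals → 8.5% → £1.02
Total tax = £2.00 + £3.96 + £0.18 + £4.89 + £0.59 + £0.55 + £1.02 = £13.19

£13.19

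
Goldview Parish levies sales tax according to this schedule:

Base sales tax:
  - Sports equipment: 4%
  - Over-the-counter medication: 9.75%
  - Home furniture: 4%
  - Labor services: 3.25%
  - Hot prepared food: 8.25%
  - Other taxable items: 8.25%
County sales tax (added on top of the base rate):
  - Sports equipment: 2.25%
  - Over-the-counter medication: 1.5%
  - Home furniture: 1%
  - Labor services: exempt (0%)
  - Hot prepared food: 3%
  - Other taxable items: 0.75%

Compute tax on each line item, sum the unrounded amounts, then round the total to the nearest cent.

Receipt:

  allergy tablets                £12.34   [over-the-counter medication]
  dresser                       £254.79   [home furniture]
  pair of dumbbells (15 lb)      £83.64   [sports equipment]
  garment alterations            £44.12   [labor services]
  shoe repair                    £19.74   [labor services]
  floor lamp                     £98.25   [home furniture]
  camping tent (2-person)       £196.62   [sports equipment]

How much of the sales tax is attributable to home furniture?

£17.65

Dresser £254.79: home furniture → 4% + 1% county = 5% → £12.7395
Floor lamp £98.25: home furniture → 4% + 1% county = 5% → £4.9125
Tax on home furniture: unrounded sum = £17.652 → £17.65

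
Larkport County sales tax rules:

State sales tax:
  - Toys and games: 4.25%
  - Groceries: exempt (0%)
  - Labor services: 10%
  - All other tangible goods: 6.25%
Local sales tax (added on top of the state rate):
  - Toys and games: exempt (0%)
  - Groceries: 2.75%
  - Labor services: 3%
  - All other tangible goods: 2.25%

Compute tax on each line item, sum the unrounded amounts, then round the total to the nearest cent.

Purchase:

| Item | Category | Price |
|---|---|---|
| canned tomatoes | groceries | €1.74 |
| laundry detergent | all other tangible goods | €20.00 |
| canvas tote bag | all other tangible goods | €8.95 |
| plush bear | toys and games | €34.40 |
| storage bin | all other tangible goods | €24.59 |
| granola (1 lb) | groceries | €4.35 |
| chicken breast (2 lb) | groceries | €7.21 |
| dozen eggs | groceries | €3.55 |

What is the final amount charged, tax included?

Canned tomatoes €1.74: groceries → 0% + 2.75% local = 2.75% → €0.04785
Laundry detergent €20.00: all other tangible goods → 6.25% + 2.25% local = 8.5% → €1.70
Canvas tote bag €8.95: all other tangible goods → 6.25% + 2.25% local = 8.5% → €0.76075
Plush bear €34.40: toys and games → 4.25% + 0% local = 4.25% → €1.462
Storage bin €24.59: all other tangible goods → 6.25% + 2.25% local = 8.5% → €2.09015
Granola (1 lb) €4.35: groceries → 0% + 2.75% local = 2.75% → €0.119625
Chicken breast (2 lb) €7.21: groceries → 0% + 2.75% local = 2.75% → €0.198275
Dozen eggs €3.55: groceries → 0% + 2.75% local = 2.75% → €0.097625
Subtotal = €104.79; unrounded tax = €6.476275 → €6.48; total due = €111.27

€111.27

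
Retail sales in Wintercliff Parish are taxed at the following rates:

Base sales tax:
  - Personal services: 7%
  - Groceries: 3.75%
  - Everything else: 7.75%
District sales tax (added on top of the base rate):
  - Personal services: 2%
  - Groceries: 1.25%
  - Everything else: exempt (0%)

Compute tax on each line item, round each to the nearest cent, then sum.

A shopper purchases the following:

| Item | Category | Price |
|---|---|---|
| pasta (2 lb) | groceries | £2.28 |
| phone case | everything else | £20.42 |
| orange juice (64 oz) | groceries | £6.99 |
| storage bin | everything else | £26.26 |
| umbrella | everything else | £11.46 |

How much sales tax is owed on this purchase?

£4.97

Pasta (2 lb) £2.28: groceries → 3.75% + 1.25% district = 5% → £0.11
Phone case £20.42: everything else → 7.75% + 0% district = 7.75% → £1.58
Orange juice (64 oz) £6.99: groceries → 3.75% + 1.25% district = 5% → £0.35
Storage bin £26.26: everything else → 7.75% + 0% district = 7.75% → £2.04
Umbrella £11.46: everything else → 7.75% + 0% district = 7.75% → £0.89
Total tax = £0.11 + £1.58 + £0.35 + £2.04 + £0.89 = £4.97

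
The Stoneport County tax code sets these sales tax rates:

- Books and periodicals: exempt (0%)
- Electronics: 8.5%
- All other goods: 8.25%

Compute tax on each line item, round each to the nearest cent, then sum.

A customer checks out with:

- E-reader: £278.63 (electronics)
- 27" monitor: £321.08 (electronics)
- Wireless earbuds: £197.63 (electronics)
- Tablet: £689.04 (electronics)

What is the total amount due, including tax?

E-reader £278.63: electronics → 8.5% → £23.68
27" monitor £321.08: electronics → 8.5% → £27.29
Wireless earbuds £197.63: electronics → 8.5% → £16.80
Tablet £689.04: electronics → 8.5% → £58.57
Subtotal = £1486.38; tax = £126.34; total due = £1612.72

£1612.72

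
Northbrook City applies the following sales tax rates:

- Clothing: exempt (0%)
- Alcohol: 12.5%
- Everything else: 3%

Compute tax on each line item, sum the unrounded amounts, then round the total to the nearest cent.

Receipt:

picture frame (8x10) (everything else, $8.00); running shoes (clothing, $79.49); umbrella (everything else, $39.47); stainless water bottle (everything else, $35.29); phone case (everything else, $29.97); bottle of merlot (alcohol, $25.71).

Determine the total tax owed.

Picture frame (8x10) $8.00: everything else → 3% → $0.24
Running shoes $79.49: clothing → 0% → $0.00
Umbrella $39.47: everything else → 3% → $1.1841
Stainless water bottle $35.29: everything else → 3% → $1.0587
Phone case $29.97: everything else → 3% → $0.8991
Bottle of merlot $25.71: alcohol → 12.5% → $3.21375
Unrounded tax sum = $6.59565 → $6.60

$6.60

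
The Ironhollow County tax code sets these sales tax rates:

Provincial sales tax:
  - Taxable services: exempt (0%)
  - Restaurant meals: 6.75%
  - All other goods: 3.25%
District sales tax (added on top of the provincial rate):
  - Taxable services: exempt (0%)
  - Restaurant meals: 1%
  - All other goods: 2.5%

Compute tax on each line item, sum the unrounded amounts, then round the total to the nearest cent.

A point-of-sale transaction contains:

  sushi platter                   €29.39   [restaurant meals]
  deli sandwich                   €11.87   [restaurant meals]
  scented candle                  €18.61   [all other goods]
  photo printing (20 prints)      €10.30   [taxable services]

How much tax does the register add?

Sushi platter €29.39: restaurant meals → 6.75% + 1% district = 7.75% → €2.277725
Deli sandwich €11.87: restaurant meals → 6.75% + 1% district = 7.75% → €0.919925
Scented candle €18.61: all other goods → 3.25% + 2.5% district = 5.75% → €1.070075
Photo printing (20 prints) €10.30: taxable services → 0% + 0% district = 0% → €0.00
Unrounded tax sum = €4.267725 → €4.27

€4.27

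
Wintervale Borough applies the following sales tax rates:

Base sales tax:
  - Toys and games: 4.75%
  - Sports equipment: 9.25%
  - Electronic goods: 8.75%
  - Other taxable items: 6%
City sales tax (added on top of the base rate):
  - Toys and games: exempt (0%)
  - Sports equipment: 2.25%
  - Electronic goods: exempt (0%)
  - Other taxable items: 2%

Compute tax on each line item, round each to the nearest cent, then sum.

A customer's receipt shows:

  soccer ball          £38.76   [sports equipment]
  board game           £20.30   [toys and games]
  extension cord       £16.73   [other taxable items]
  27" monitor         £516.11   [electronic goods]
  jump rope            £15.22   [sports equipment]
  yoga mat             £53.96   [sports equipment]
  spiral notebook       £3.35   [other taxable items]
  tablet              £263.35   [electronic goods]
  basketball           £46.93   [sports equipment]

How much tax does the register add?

£88.59

Soccer ball £38.76: sports equipment → 9.25% + 2.25% city = 11.5% → £4.46
Board game £20.30: toys and games → 4.75% + 0% city = 4.75% → £0.96
Extension cord £16.73: other taxable items → 6% + 2% city = 8% → £1.34
27" monitor £516.11: electronic goods → 8.75% + 0% city = 8.75% → £45.16
Jump rope £15.22: sports equipment → 9.25% + 2.25% city = 11.5% → £1.75
Yoga mat £53.96: sports equipment → 9.25% + 2.25% city = 11.5% → £6.21
Spiral notebook £3.35: other taxable items → 6% + 2% city = 8% → £0.27
Tablet £263.35: electronic goods → 8.75% + 0% city = 8.75% → £23.04
Basketball £46.93: sports equipment → 9.25% + 2.25% city = 11.5% → £5.40
Total tax = £4.46 + £0.96 + £1.34 + £45.16 + £1.75 + £6.21 + £0.27 + £23.04 + £5.40 = £88.59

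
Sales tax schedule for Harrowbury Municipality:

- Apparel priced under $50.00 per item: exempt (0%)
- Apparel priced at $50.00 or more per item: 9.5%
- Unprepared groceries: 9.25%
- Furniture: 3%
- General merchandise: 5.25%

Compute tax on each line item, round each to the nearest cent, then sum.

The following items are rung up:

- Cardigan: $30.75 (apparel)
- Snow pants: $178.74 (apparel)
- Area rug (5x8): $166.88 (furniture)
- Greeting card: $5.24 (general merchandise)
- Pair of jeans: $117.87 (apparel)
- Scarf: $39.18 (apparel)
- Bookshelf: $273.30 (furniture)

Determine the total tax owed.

$41.67

Cardigan $30.75: apparel, under $50.00 → 0% → $0.00
Snow pants $178.74: apparel, $50.00 or more → 9.5% → $16.98
Area rug (5x8) $166.88: furniture → 3% → $5.01
Greeting card $5.24: general merchandise → 5.25% → $0.28
Pair of jeans $117.87: apparel, $50.00 or more → 9.5% → $11.20
Scarf $39.18: apparel, under $50.00 → 0% → $0.00
Bookshelf $273.30: furniture → 3% → $8.20
Total tax = $16.98 + $5.01 + $0.28 + $11.20 + $8.20 = $41.67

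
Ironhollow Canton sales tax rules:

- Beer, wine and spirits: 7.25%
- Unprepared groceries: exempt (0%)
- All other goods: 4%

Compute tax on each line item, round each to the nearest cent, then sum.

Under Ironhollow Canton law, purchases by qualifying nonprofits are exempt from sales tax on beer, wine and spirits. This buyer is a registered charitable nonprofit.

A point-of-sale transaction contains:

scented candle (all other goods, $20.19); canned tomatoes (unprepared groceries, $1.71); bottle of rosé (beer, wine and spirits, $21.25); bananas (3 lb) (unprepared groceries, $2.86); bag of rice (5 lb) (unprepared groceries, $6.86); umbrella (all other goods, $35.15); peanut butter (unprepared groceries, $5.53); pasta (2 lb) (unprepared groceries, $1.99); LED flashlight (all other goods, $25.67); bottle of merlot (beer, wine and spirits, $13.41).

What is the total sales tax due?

Scented candle $20.19: all other goods → 4% → $0.81
Canned tomatoes $1.71: unprepared groceries → 0% → $0.00
Bottle of rosé $21.25: beer, wine and spirits, buyer-exempt → 0% → $0.00
Bananas (3 lb) $2.86: unprepared groceries → 0% → $0.00
Bag of rice (5 lb) $6.86: unprepared groceries → 0% → $0.00
Umbrella $35.15: all other goods → 4% → $1.41
Peanut butter $5.53: unprepared groceries → 0% → $0.00
Pasta (2 lb) $1.99: unprepared groceries → 0% → $0.00
LED flashlight $25.67: all other goods → 4% → $1.03
Bottle of merlot $13.41: beer, wine and spirits, buyer-exempt → 0% → $0.00
Total tax = $0.81 + $1.41 + $1.03 = $3.25

$3.25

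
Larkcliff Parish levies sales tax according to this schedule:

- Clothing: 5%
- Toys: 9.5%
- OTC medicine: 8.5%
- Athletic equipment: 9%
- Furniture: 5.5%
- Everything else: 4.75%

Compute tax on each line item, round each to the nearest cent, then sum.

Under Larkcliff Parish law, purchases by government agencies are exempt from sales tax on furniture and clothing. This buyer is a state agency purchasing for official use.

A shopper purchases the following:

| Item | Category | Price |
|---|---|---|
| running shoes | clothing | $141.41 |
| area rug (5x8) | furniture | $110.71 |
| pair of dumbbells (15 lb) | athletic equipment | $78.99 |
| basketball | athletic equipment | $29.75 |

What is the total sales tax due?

$9.79

Running shoes $141.41: clothing, buyer-exempt → 0% → $0.00
Area rug (5x8) $110.71: furniture, buyer-exempt → 0% → $0.00
Pair of dumbbells (15 lb) $78.99: athletic equipment → 9% → $7.11
Basketball $29.75: athletic equipment → 9% → $2.68
Total tax = $7.11 + $2.68 = $9.79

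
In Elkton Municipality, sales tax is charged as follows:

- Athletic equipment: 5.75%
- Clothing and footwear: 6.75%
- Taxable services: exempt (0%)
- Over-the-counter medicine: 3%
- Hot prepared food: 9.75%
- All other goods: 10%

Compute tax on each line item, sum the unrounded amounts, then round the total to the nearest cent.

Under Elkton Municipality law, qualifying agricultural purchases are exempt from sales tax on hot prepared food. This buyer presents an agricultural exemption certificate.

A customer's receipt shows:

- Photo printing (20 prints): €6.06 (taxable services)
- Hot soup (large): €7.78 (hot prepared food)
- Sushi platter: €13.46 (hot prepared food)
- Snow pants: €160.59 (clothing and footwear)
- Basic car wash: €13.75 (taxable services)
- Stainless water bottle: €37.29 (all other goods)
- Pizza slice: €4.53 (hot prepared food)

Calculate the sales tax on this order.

Photo printing (20 prints) €6.06: taxable services → 0% → €0.00
Hot soup (large) €7.78: hot prepared food, buyer-exempt → 0% → €0.00
Sushi platter €13.46: hot prepared food, buyer-exempt → 0% → €0.00
Snow pants €160.59: clothing and footwear → 6.75% → €10.839825
Basic car wash €13.75: taxable services → 0% → €0.00
Stainless water bottle €37.29: all other goods → 10% → €3.729
Pizza slice €4.53: hot prepared food, buyer-exempt → 0% → €0.00
Unrounded tax sum = €14.568825 → €14.57

€14.57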